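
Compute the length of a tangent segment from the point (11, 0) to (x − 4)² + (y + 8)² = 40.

√73

With centre O = (4, −8), |OP|² = 113 and r² = 40.
Power of the point: PT² = |PO|² − r² = 73, so PT = √73.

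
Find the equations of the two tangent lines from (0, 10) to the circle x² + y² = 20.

Let a tangent through (0, 10) have slope m. Its distance from (0, 0) must equal 2√5:
(0m − (−10))² = 20(m² + 1)
m² − 4 = 0, so m = −2 or m = 2.
Through (0, 10) these give 2x + y = 10 and 2x − y = −10.

2x + y = 10 and 2x − y = −10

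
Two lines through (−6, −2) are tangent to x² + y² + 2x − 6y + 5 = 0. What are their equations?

Let a tangent through (−6, −2) have slope m. Its distance from (−1, 3) must equal √5:
(5m − (5))² = 5(m² + 1)
2m² − 5m + 2 = 0, so m = 1/2 or m = 2.
With m = 1/2: x − 2y = −2. With m = 2: 2x − y = −10.

x − 2y = −2 and 2x − y = −10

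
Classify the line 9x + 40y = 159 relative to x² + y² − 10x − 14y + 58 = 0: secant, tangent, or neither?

Substituting the line into the circle gives 1681x² − 13822x + 29041 = 0.
Δ = 191047684 − 195271684 = −4224000.
No real roots: the line does not meet the circle.

neither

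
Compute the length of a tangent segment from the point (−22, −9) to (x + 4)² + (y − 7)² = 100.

4√30

Centre (−4, 7), r² = 100. |PO|² = (−18)² + (−16)² = 580.
Power of the point: PT² = |PO|² − r² = 480, so PT = 4√30.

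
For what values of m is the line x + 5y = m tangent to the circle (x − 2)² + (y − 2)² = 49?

m = 12 ± 7√26

Tangency holds when the distance from the centre (2, 2) to the line equals the radius 7:
|1·2 + 5·2 − m| / √26 = 7
|m − (12)| = 7√26.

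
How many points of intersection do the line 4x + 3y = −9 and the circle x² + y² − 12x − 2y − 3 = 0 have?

0

Substituting the line into the circle gives 25x² − 12x + 108 = 0.
Δ = 144 − 10800 = −10656.
No real roots: the line does not meet the circle.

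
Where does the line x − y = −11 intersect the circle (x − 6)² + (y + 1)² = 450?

Substitute y = x + 11:
2x² + 12x − 270 = 0  ⟹  x² + 6x − 135 = 0
x = 9 or x = −15, giving (9, 20) and (−15, −4).

(−15, −4) and (9, 20)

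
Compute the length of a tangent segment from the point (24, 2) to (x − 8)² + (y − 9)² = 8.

3√33

Centre (8, 9), r² = 8. |PO|² = (16)² + (−7)² = 305.
By the tangent–radius right angle, tangent length = √(|PO|² − r²) = √297 = 3√33.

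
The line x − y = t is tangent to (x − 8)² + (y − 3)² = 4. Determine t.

t = 5 ± 2√2

The line touches the circle iff its distance from (8, 3) is 2:
|1·8 − 1·3 − t| / √2 = 2
|t − (5)| = 2√2.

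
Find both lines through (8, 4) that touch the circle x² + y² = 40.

x + 3y = 20 and 3x − y = 20

Write the tangent as mx − y + (4 − m·(8)) = 0 and set its distance from the centre to 2√10:
(−8m − (−4))² = 40(m² + 1)
3m² − 8m − 3 = 0, so m = −1/3 or m = 3.
Through (8, 4) these give x + 3y = 20 and 3x − y = 20.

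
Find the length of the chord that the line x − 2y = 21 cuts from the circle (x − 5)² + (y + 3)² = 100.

8√5

Express y = (−21 + x)/2 and substitute into the circle:
5x² − 70x − 75 = 0  ⟹  x² − 14x − 15 = 0
x = 15 or x = −1, giving (15, −3) and (−1, −11).
Chord length = distance between (15, −3) and (−1, −11) = √320 = 8√5.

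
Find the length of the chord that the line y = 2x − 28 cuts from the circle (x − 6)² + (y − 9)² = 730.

From the line, y = 2x − 28. Substituting:
5x² − 160x + 675 = 0  ⟹  x² − 32x + 135 = 0
x = 27 or x = 5, giving (27, 26) and (5, −18).
|(27, 26) − (5, −18)| = √((22)² + (44)²) = 22√5.

22√5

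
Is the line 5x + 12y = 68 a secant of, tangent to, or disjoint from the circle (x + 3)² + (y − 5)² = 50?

Substituting the line into the circle gives 169x² + 784x − 5840 = 0.
Discriminant = (784)² − 4·169·(−5840) = 4562496 > 0.
Two real roots: the line is a secant.

secant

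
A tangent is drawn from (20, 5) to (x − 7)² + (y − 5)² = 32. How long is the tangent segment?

Centre (7, 5), r² = 32. |PO|² = (13)² + (0)² = 169.
By the tangent–radius right angle, tangent length = √(|PO|² − r²) = √137.

√137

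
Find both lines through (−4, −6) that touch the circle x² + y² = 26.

Write the tangent as mx − y + (−6 − m·(−4)) = 0 and set its distance from the centre to √26:
[m·(4) − (6)]² = 26(m² + 1)
5m² + 24m − 5 = 0, so m = 1/5 or m = −5.
Through (−4, −6) these give x − 5y = 26 and 5x + y = −26.

x − 5y = 26 and 5x + y = −26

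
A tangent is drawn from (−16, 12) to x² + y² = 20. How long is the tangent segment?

The centre is (0, 0) and r = 2√5. The square of the distance from P to the centre is 256 + 144 = 400.
By the tangent–radius right angle, tangent length = √(|PO|² − r²) = √380 = 2√95.

2√95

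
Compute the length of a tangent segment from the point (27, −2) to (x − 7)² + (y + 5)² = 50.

With centre O = (7, −5), |OP|² = 409 and r² = 50.
The tangent meets the radius at right angles, so tangent² = |PO|² − r² = 409 − 50 = 359.

√359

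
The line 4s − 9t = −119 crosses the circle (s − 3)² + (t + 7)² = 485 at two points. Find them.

(−14, 7) and (4, 15)

Express t = (119 + 4s)/9 and substitute into the circle:
97s² + 970s − 5432 = 0  ⟹  s² + 10s − 56 = 0
s = 4 or s = −14, giving (4, 15) and (−14, 7).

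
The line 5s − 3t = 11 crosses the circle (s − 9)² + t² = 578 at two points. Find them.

(−8, −17) and (16, 23)

From the line, t = (−11 + 5s)/3. Substituting:
34s² − 272s − 4352 = 0  ⟹  s² − 8s − 128 = 0
s = 16 or s = −8, giving (16, 23) and (−8, −17).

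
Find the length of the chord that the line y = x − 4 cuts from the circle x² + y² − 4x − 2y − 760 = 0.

39√2

Substitute y = x − 4:
2x² − 14x − 736 = 0  ⟹  x² − 7x − 368 = 0
x = 23 or x = −16, giving (23, 19) and (−16, −20).
Chord length = distance between (23, 19) and (−16, −20) = √3042 = 39√2.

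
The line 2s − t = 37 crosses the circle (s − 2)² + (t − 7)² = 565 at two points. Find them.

Express t = 2s − 37 and substitute into the circle:
5s² − 180s + 1375 = 0  ⟹  s² − 36s + 275 = 0
s = 25 or s = 11, giving (25, 13) and (11, −15).

(11, −15) and (25, 13)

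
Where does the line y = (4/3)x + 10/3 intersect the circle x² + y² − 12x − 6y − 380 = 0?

(−10, −10) and (14, 22)

Express y = (10 + 4x)/3 and substitute into the circle:
25x² − 100x − 3500 = 0  ⟹  x² − 4x − 140 = 0
x = 14 or x = −10, giving (14, 22) and (−10, −10).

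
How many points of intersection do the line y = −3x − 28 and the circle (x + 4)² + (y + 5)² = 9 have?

0

Substituting the line into the circle gives 10x² + 146x + 536 = 0.
Δ = 21316 − 21440 = −124.
No real roots: the line does not meet the circle.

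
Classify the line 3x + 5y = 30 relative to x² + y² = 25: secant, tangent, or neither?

Centre (0, 0), r² = 25. Distance² from centre to line = (−30)²/34 = 450/17.
Since d² > r², the line lies outside the circle.

neither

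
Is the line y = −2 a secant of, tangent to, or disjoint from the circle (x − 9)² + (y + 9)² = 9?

Substituting the line into the circle gives x² − 18x + 121 = 0.
Discriminant = (−18)² − 4·1·(121) = −160 < 0.
No real roots: the line does not meet the circle.

disjoint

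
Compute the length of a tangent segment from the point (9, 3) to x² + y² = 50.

2√10

With centre O = (0, 0), |OP|² = 90 and r² = 50.
Power of the point: PT² = |PO|² − r² = 40, so PT = 2√10.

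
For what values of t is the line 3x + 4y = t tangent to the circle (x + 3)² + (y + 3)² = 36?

t = −51 or t = 9

Tangency holds when the distance from the centre (−3, −3) to the line equals the radius 6:
|3·(−3) + 4·(−3) − t| / √25 = 6
|t − (−21)| = 6·5, so t = 9 or t = −51.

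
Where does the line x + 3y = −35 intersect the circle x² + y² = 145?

Express y = (−35 − x)/3 and substitute into the circle:
10x² + 70x − 80 = 0  ⟹  x² + 7x − 8 = 0
x = 1 or x = −8, giving (1, −12) and (−8, −9).

(−8, −9) and (1, −12)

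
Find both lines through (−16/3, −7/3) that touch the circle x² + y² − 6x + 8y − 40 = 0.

7x − 4y = −28 and 8x + y = −45

Write the tangent as mx − y + (−7/3 − m·(−16/3)) = 0 and set its distance from the centre to √65:
(25/3m − (−5/3))² = 65(m² + 1)
4m² + 25m − 56 = 0, so m = 7/4 or m = −8.
Through (−16/3, −7/3) these give 7x − 4y = −28 and 8x + y = −45.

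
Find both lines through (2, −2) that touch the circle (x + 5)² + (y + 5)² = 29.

2x + 5y = −6 and 5x − 2y = 14

A line y − (−2) = m(x − (2)) is tangent when its distance from (−5, −5) is √29:
[m·(−7) − (−3)]² = 29(m² + 1)
10m² − 21m − 10 = 0, so m = −2/5 or m = 5/2.
Through (2, −2) these give 2x + 5y = −6 and 5x − 2y = 14.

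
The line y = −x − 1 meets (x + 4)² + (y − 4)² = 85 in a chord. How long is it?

From the line, y = −x − 1. Substituting:
2x² + 18x − 44 = 0  ⟹  x² + 9x − 22 = 0
x = 2 or x = −11, giving (2, −3) and (−11, 10).
Chord length = distance between (2, −3) and (−11, 10) = √338 = 13√2.

13√2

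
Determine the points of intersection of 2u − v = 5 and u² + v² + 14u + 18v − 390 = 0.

(−13, −31) and (7, 9)

Substitute v = 2u − 5:
5u² + 30u − 455 = 0  ⟹  u² + 6u − 91 = 0
u = 7 or u = −13, giving (7, 9) and (−13, −31).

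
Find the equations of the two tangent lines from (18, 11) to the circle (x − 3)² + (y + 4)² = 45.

Write the tangent as mx − y + (11 − m·(18)) = 0 and set its distance from the centre to 3√5:
[m·(−15) − (−15)]² = 45(m² + 1)
2m² − 5m + 2 = 0, so m = 1/2 or m = 2.
With m = 1/2: x − 2y = −4. With m = 2: 2x − y = 25.

x − 2y = −4 and 2x − y = 25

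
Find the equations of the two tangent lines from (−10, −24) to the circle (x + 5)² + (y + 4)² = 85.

Write the tangent as mx − y + (−24 − m·(−10)) = 0 and set its distance from the centre to √85:
(5m − (20))² = 85(m² + 1)
12m² + 40m − 63 = 0, so m = 7/6 or m = −9/2.
Through (−10, −24) these give 7x − 6y = 74 and 9x + 2y = −138.

7x − 6y = 74 and 9x + 2y = −138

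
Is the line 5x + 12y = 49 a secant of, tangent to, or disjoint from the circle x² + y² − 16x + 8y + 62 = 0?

disjoint

Centre (8, −4), r² = 18. Distance² from centre to line = (−57)²/169 = 3249/169.
Since d² > r², the line lies outside the circle.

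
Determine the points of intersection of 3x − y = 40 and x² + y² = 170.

Express y = 3x − 40 and substitute into the circle:
10x² − 240x + 1430 = 0  ⟹  x² − 24x + 143 = 0
x = 13 or x = 11, giving (13, −1) and (11, −7).

(11, −7) and (13, −1)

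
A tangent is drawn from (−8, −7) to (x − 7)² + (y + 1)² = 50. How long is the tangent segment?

With centre O = (7, −1), |OP|² = 261 and r² = 50.
The tangent meets the radius at right angles, so tangent² = |PO|² − r² = 261 − 50 = 211.

√211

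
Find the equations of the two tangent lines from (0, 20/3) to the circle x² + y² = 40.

x − 3y = −20 and x + 3y = 20

A line y − (20/3) = m(x − (0)) is tangent when its distance from (0, 0) is 2√10:
(0m − (−20/3))² = 40(m² + 1)
9m² − 1 = 0, so m = 1/3 or m = −1/3.
Through (0, 20/3) these give x − 3y = −20 and x + 3y = 20.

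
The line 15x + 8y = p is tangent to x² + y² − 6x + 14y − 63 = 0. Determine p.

The line touches the circle iff its distance from (3, −7) is 11:
|15·3 + 8·(−7) − p| / √289 = 11
|p − (−11)| = 11·17, so p = 176 or p = −198.

p = −198 or p = 176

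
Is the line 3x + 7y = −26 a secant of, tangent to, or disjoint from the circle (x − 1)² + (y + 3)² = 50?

Centre (1, −3), r² = 50. Distance² from centre to line = (8)²/58 = 32/29.
Since d² < r², the line cuts the circle twice.

secant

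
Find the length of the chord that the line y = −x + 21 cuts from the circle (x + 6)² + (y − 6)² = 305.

Express y = −x + 21 and substitute into the circle:
2x² − 18x − 44 = 0  ⟹  x² − 9x − 22 = 0
x = 11 or x = −2, giving (11, 10) and (−2, 23).
Chord length = distance between (11, 10) and (−2, 23) = √338 = 13√2.

13√2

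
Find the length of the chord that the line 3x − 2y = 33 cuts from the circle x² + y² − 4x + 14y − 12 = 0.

Centre (2, −7), r² = 65. Perpendicular distance d from centre to line = |−13| / √13 = 13/√13.
Chord = 2√(r² − d²) = 2·√(52) = 4√13.

4√13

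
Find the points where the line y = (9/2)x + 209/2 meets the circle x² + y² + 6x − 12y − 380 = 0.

(−23, 1) and (−19, 19)

Substitute y = (209 + 9x)/2:
85x² + 3570x + 37145 = 0  ⟹  x² + 42x + 437 = 0
x = −19 or x = −23, giving (−19, 19) and (−23, 1).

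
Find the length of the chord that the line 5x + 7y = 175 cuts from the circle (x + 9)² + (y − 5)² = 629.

Centre (−9, 5), r² = 629. Perpendicular distance d from centre to line = |−185| / √74 = 185/√74.
Half the chord is √(r² − d²) = √(333/2), so the full chord is 3√74.

3√74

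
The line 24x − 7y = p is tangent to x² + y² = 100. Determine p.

Tangency holds when the distance from the centre (0, 0) to the line equals the radius 10:
|24·0 − 7·0 − p| / √625 = 10
|p| = 10·25, so p = 250 or p = −250.

p = −250 or p = 250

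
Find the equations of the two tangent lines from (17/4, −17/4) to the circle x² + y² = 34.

5x − 3y = 34 and 3x − 5y = 34

Let a tangent through (17/4, −17/4) have slope m. Its distance from (0, 0) must equal √34:
(−17/4m − (17/4))² = 34(m² + 1)
15m² − 34m + 15 = 0, so m = 5/3 or m = 3/5.
Through (17/4, −17/4) these give 5x − 3y = 34 and 3x − 5y = 34.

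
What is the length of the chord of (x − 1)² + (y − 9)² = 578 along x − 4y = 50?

From the line, y = (−50 + x)/4. Substituting:
17x² − 204x − 1836 = 0  ⟹  x² − 12x − 108 = 0
x = 18 or x = −6, giving (18, −8) and (−6, −14).
Chord length = distance between (18, −8) and (−6, −14) = √612 = 6√17.

6√17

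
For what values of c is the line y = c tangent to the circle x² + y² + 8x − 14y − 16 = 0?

c = −2 or c = 16

Tangency holds when the distance from the centre (−4, 7) to the line equals the radius 9:
|0·(−4) + 1·7 − c| / √1 = 9
|c − (7)| = 9, so c = 16 or c = −2.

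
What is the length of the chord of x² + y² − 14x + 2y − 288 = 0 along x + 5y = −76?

4√26

Centre (7, −1), r² = 338. Perpendicular distance d from centre to line = |78| / √26 = 78/√26.
Chord = 2√(r² − d²) = 2·√(104) = 4√26.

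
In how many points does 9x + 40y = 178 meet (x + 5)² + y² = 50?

d² = (9·(−5) + 40·0 − (178))²/1681 = 49729/1681; r² = 50.
Since d² < r², the line cuts the circle twice.

2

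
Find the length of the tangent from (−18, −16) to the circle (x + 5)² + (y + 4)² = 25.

With centre O = (−5, −4), |OP|² = 313 and r² = 25.
Power of the point: PT² = |PO|² − r² = 288, so PT = 12√2.

12√2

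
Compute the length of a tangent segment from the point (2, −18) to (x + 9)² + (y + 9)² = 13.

3√21

The centre is (−9, −9) and r = √13. The square of the distance from P to the centre is 121 + 81 = 202.
Power of the point: PT² = |PO|² − r² = 189, so PT = 3√21.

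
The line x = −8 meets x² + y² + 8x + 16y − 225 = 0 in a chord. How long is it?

The distance from (−4, −8) to the line is 4, and r² = 305.
Half the chord is √(r² − d²) = √(289), so the full chord is 34.

34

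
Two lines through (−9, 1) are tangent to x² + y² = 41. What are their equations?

A line y − (1) = m(x − (−9)) is tangent when its distance from (0, 0) is √41:
[m·(9) − (−1)]² = 41(m² + 1)
20m² + 9m − 20 = 0, so m = 4/5 or m = −5/4.
Through (−9, 1) these give 4x − 5y = −41 and 5x + 4y = −41.

4x − 5y = −41 and 5x + 4y = −41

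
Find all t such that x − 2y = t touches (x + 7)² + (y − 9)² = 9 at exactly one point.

t = −25 ± 3√5

For a tangent, require d(centre, line) = r = 3.
|1·(−7) − 2·9 − t| / √5 = 3
|t − (−25)| = 3√5.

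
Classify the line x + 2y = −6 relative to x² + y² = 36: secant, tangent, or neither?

Substituting the line into the circle gives 5x² + 12x − 108 = 0.
Δ = 144 − (−2160) = 2304.
Two real roots: the line is a secant.

secant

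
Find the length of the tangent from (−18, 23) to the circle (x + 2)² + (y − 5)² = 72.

2√127

Centre (−2, 5), r² = 72. |PO|² = (−16)² + (18)² = 580.
Power of the point: PT² = |PO|² − r² = 508, so PT = 2√127.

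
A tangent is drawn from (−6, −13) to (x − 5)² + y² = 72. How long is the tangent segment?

√218

With centre O = (5, 0), |OP|² = 290 and r² = 72.
Power of the point: PT² = |PO|² − r² = 218, so PT = √218.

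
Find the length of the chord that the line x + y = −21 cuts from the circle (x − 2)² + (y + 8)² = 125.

5√2

Express y = −x − 21 and substitute into the circle:
2x² + 22x + 48 = 0  ⟹  x² + 11x + 24 = 0
x = −3 or x = −8, giving (−3, −18) and (−8, −13).
Chord length = distance between (−3, −18) and (−8, −13) = √50 = 5√2.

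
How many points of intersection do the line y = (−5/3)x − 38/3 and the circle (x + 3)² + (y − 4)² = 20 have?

0

Centre (−3, 4), r² = 20. Distance² from centre to line = (35)²/34 = 1225/34.
Since d² > r², the line lies outside the circle.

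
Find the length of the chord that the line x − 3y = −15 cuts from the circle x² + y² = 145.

Centre (0, 0), r² = 145. Perpendicular distance d from centre to line = |15| / √10 = 15/√10.
Chord = 2√(r² − d²) = 2·√(245/2) = 7√10.

7√10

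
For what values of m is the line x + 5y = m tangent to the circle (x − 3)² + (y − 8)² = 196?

The line touches the circle iff its distance from (3, 8) is 14:
|1·3 + 5·8 − m| / √26 = 14
|m − (43)| = 14√26.

m = 43 ± 14√26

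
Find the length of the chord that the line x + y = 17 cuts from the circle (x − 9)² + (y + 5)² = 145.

11√2

Centre (9, −5), r² = 145. Perpendicular distance d from centre to line = |−13| / √2 = 13/√2.
Chord = 2√(r² − d²) = 2·√(121/2) = 11√2.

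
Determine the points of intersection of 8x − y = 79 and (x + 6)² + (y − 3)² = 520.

(8, −15) and (12, 17)

Express y = 8x − 79 and substitute into the circle:
65x² − 1300x + 6240 = 0  ⟹  x² − 20x + 96 = 0
x = 12 or x = 8, giving (12, 17) and (8, −15).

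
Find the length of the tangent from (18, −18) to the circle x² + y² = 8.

Centre (0, 0), r² = 8. |PO|² = (18)² + (−18)² = 648.
The tangent meets the radius at right angles, so tangent² = |PO|² − r² = 648 − 8 = 640.

8√10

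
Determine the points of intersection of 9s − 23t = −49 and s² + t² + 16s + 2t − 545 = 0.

(−31, −10) and (15, 8)

Substitute t = (49 + 9s)/23:
610s² + 9760s − 283650 = 0  ⟹  s² + 16s − 465 = 0
s = 15 or s = −31, giving (15, 8) and (−31, −10).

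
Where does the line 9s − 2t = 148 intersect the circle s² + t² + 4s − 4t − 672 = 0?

(12, −20) and (20, 16)

Substitute t = (−148 + 9s)/2:
85s² − 2720s + 20400 = 0  ⟹  s² − 32s + 240 = 0
s = 20 or s = 12, giving (20, 16) and (12, −20).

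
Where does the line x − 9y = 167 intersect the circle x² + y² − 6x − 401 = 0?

(−4, −19) and (14, −17)

From the line, y = (−167 + x)/9. Substituting:
82x² − 820x − 4592 = 0  ⟹  x² − 10x − 56 = 0
x = 14 or x = −4, giving (14, −17) and (−4, −19).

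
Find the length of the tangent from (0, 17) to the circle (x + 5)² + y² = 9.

√305

Centre (−5, 0), r² = 9. |PO|² = (5)² + (17)² = 314.
By the tangent–radius right angle, tangent length = √(|PO|² − r²) = √305.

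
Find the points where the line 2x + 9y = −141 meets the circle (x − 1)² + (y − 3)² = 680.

Substitute y = (−141 − 2x)/9:
85x² + 510x − 26775 = 0  ⟹  x² + 6x − 315 = 0
x = 15 or x = −21, giving (15, −19) and (−21, −11).

(−21, −11) and (15, −19)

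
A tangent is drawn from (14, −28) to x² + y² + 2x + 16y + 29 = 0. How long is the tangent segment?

With centre O = (−1, −8), |OP|² = 625 and r² = 36.
The tangent meets the radius at right angles, so tangent² = |PO|² − r² = 625 − 36 = 589.

√589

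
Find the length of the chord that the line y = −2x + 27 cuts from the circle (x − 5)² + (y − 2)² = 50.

2√5

From the line, y = −2x + 27. Substituting:
5x² − 110x + 600 = 0  ⟹  x² − 22x + 120 = 0
x = 12 or x = 10, giving (12, 3) and (10, 7).
|(12, 3) − (10, 7)| = √((2)² + (−4)²) = 2√5.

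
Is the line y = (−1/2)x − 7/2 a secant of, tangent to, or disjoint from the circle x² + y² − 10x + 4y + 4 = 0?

secant

Substituting the line into the circle gives 5x² − 34x + 9 = 0.
Discriminant = (−34)² − 4·5·(9) = 976 > 0.
Two real roots: the line is a secant.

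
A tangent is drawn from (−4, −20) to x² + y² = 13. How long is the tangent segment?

√403

With centre O = (0, 0), |OP|² = 416 and r² = 13.
Power of the point: PT² = |PO|² − r² = 403, so PT = √403.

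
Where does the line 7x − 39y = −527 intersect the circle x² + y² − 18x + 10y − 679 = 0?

(−14, 11) and (25, 18)

From the line, y = (527 + 7x)/39. Substituting:
1570x² − 17270x − 549500 = 0  ⟹  x² − 11x − 350 = 0
x = 25 or x = −14, giving (25, 18) and (−14, 11).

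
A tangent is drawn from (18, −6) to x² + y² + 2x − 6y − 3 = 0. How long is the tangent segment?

√429

With centre O = (−1, 3), |OP|² = 442 and r² = 13.
By the tangent–radius right angle, tangent length = √(|PO|² − r²) = √429.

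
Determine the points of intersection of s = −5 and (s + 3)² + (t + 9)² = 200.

(−5, −23) and (−5, 5)

The line gives s = −5. Substituting into the circle:
t² + 18t − 115 = 0
t = 5 or t = −23, giving (−5, 5) and (−5, −23).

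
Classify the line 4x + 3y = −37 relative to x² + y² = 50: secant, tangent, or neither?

neither

Substituting the line into the circle gives 25x² + 296x + 919 = 0.
Discriminant = (296)² − 4·25·(919) = −4284 < 0.
No real roots: the line does not meet the circle.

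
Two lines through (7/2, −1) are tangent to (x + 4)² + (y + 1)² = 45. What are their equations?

2x + y = 6 and 2x − y = 8

Let a tangent through (7/2, −1) have slope m. Its distance from (−4, −1) must equal 3√5:
[m·(−15/2) − (0)]² = 45(m² + 1)
m² − 4 = 0, so m = −2 or m = 2.
Through (7/2, −1) these give 2x + y = 6 and 2x − y = 8.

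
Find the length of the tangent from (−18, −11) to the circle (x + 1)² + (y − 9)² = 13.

The centre is (−1, 9) and r = √13. The square of the distance from P to the centre is 289 + 400 = 689.
The tangent meets the radius at right angles, so tangent² = |PO|² − r² = 689 − 13 = 676.

26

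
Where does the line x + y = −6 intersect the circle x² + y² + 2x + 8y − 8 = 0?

(−5, −1) and (2, −8)

Substitute y = −x − 6:
2x² + 6x − 20 = 0  ⟹  x² + 3x − 10 = 0
x = 2 or x = −5, giving (2, −8) and (−5, −1).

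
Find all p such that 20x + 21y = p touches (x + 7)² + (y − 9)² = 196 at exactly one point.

The line touches the circle iff its distance from (−7, 9) is 14:
|20·(−7) + 21·9 − p| / √841 = 14
|p − (49)| = 14·29, so p = 455 or p = −357.

p = −357 or p = 455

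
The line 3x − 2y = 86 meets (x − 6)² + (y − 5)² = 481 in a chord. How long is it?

2√13

The distance from (6, 5) to the line is 78/√13, and r² = 481.
Half the chord is √(r² − d²) = √(13), so the full chord is 2√13.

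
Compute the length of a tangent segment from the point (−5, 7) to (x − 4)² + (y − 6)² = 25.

√57

The centre is (4, 6) and r = 5. The square of the distance from P to the centre is 81 + 1 = 82.
Power of the point: PT² = |PO|² − r² = 57, so PT = √57.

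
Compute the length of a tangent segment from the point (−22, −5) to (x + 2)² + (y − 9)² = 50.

√546

The centre is (−2, 9) and r = 5√2. The square of the distance from P to the centre is 400 + 196 = 596.
Power of the point: PT² = |PO|² − r² = 546, so PT = √546.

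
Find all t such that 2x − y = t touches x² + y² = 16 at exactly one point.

For a tangent, require d(centre, line) = r = 4.
|2·0 − 1·0 − t| / √5 = 4
|t| = 4√5.

t = ±4√5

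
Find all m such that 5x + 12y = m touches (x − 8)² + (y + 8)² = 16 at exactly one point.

m = −108 or m = −4

For a tangent, require d(centre, line) = r = 4.
|5·8 + 12·(−8) − m| / √169 = 4
|m − (−56)| = 4·13, so m = −4 or m = −108.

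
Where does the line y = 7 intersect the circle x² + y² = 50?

Express y = 7 and substitute into the circle:
x² − 1 = 0
x = 1 or x = −1, giving (1, 7) and (−1, 7).

(−1, 7) and (1, 7)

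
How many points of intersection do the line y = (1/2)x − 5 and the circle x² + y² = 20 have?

d² = (1·0 − 2·0 − (10))²/5 = 20; r² = 20.
Since d² = r², the line is tangent.

1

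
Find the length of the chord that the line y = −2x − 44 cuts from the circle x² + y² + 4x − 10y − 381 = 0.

2√5

The distance from (−2, 5) to the line is 45/√5, and r² = 410.
Half the chord is √(r² − d²) = √(5), so the full chord is 2√5.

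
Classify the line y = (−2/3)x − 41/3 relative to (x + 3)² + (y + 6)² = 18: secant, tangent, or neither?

neither

Centre (−3, −6), r² = 18. Distance² from centre to line = (17)²/13 = 289/13.
Since d² > r², the line lies outside the circle.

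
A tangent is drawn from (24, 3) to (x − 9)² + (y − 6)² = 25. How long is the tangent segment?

√209

The centre is (9, 6) and r = 5. The square of the distance from P to the centre is 225 + 9 = 234.
By the tangent–radius right angle, tangent length = √(|PO|² − r²) = √209.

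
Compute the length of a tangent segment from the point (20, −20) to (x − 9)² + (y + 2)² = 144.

√301

The centre is (9, −2) and r = 12. The square of the distance from P to the centre is 121 + 324 = 445.
Power of the point: PT² = |PO|² − r² = 301, so PT = √301.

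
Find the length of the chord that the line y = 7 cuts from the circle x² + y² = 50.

Express y = 7 and substitute into the circle:
x² − 1 = 0
x = 1 or x = −1, giving (1, 7) and (−1, 7).
Chord length = distance between (1, 7) and (−1, 7) = √4 = 2.

2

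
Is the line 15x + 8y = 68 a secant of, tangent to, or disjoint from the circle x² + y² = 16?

Substituting the line into the circle gives 289x² − 2040x + 3600 = 0.
Discriminant = (−2040)² − 4·289·(3600) = 0.
A repeated root: the line is tangent.

tangent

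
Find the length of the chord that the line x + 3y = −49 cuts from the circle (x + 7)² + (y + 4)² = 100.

2√10

From the line, y = (−49 − x)/3. Substituting:
10x² + 200x + 910 = 0  ⟹  x² + 20x + 91 = 0
x = −7 or x = −13, giving (−7, −14) and (−13, −12).
Chord length = distance between (−7, −14) and (−13, −12) = √40 = 2√10.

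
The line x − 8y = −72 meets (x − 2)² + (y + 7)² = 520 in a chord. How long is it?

4√65

From the line, y = (72 + x)/8. Substituting:
65x² − 16640 = 0  ⟹  x² − 256 = 0
x = 16 or x = −16, giving (16, 11) and (−16, 7).
|(16, 11) − (−16, 7)| = √((32)² + (4)²) = 4√65.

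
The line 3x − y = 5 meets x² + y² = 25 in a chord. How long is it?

Substitute y = 3x − 5:
10x² − 30x = 0  ⟹  x² − 3x = 0
x = 3 or x = 0, giving (3, 4) and (0, −5).
|(3, 4) − (0, −5)| = √((3)² + (9)²) = 3√10.

3√10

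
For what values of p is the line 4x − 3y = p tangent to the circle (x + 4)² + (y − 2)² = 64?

p = −62 or p = 18

For a tangent, require d(centre, line) = r = 8.
|4·(−4) − 3·2 − p| / √25 = 8
|p − (−22)| = 8·5, so p = 18 or p = −62.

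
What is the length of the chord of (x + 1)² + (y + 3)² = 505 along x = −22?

16

The distance from (−1, −3) to the line is 21, and r² = 505.
Half the chord is √(r² − d²) = √(64), so the full chord is 16.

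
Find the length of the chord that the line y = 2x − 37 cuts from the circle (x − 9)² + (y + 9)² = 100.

8√5

Express y = 2x − 37 and substitute into the circle:
5x² − 130x + 765 = 0  ⟹  x² − 26x + 153 = 0
x = 17 or x = 9, giving (17, −3) and (9, −19).
|(17, −3) − (9, −19)| = √((8)² + (16)²) = 8√5.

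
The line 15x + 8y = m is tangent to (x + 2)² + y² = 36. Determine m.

The line touches the circle iff its distance from (−2, 0) is 6:
|15·(−2) + 8·0 − m| / √289 = 6
|m − (−30)| = 6·17, so m = 72 or m = −132.

m = −132 or m = 72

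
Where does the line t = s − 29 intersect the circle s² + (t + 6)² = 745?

Express t = s − 29 and substitute into the circle:
2s² − 46s − 216 = 0  ⟹  s² − 23s − 108 = 0
s = 27 or s = −4, giving (27, −2) and (−4, −33).

(−4, −33) and (27, −2)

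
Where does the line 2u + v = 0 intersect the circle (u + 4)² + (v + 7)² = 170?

(−3, 6) and (7, −14)

Express v = −2u and substitute into the circle:
5u² − 20u − 105 = 0  ⟹  u² − 4u − 21 = 0
u = 7 or u = −3, giving (7, −14) and (−3, 6).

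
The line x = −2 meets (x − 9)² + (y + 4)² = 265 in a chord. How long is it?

24

The line gives x = −2. Substituting into the circle:
y² + 8y − 128 = 0
y = 8 or y = −16, giving (−2, 8) and (−2, −16).
Chord length = distance between (−2, 8) and (−2, −16) = √576 = 24.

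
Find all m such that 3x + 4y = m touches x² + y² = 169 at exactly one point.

Tangency holds when the distance from the centre (0, 0) to the line equals the radius 13:
|3·0 + 4·0 − m| / √25 = 13
|m| = 13·5, so m = 65 or m = −65.

m = −65 or m = 65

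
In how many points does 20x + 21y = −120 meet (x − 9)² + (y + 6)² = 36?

Substituting the line into the circle gives 841x² − 8178x + 19881 = 0.
Discriminant = (−8178)² − 4·841·(19881) = 0.
A repeated root: the line is tangent.

1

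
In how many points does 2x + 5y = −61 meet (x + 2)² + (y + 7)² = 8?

0

Centre (−2, −7), r² = 8. Distance² from centre to line = (22)²/29 = 484/29.
Since d² > r², the line lies outside the circle.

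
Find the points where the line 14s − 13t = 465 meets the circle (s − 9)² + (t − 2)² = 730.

From the line, t = (−465 + 14s)/13. Substituting:
365s² − 16790s + 131400 = 0  ⟹  s² − 46s + 360 = 0
s = 36 or s = 10, giving (36, 3) and (10, −25).

(10, −25) and (36, 3)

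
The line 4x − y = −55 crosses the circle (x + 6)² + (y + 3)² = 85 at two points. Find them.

Substitute y = 4x + 55:
17x² + 476x + 3315 = 0  ⟹  x² + 28x + 195 = 0
x = −13 or x = −15, giving (−13, 3) and (−15, −5).

(−15, −5) and (−13, 3)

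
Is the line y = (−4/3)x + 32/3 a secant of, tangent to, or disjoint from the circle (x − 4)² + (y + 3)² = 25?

Centre (4, −3), r² = 25. Distance² from centre to line = (−25)²/25 = 25.
Since d² = r², the line is tangent.

tangent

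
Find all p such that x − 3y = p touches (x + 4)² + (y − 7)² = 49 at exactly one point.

p = −25 ± 7√10

The line touches the circle iff its distance from (−4, 7) is 7:
|1·(−4) − 3·7 − p| / √10 = 7
|p − (−25)| = 7√10.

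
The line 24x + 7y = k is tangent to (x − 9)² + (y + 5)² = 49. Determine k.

For a tangent, require d(centre, line) = r = 7.
|24·9 + 7·(−5) − k| / √625 = 7
|k − (181)| = 7·25, so k = 356 or k = 6.

k = 6 or k = 356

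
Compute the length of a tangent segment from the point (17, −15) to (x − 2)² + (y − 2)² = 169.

Centre (2, 2), r² = 169. |PO|² = (15)² + (−17)² = 514.
The tangent meets the radius at right angles, so tangent² = |PO|² − r² = 514 − 169 = 345.

√345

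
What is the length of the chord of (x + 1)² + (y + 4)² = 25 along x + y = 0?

Centre (−1, −4), r² = 25. Perpendicular distance d from centre to line = |−5| / √2 = 5/√2.
Chord = 2√(r² − d²) = 2·√(25/2) = 5√2.

5√2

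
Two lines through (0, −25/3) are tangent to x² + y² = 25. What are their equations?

A line y − (−25/3) = m(x − (0)) is tangent when its distance from (0, 0) is 5:
[m·(0) − (25/3)]² = 25(m² + 1)
9m² − 16 = 0, so m = −4/3 or m = 4/3.
Through (0, −25/3) these give 4x + 3y = −25 and 4x − 3y = 25.

4x + 3y = −25 and 4x − 3y = 25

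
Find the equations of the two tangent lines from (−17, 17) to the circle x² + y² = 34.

Write the tangent as mx − y + (17 − m·(−17)) = 0 and set its distance from the centre to √34:
(17m − (−17))² = 34(m² + 1)
15m² + 34m + 15 = 0, so m = −3/5 or m = −5/3.
With m = −3/5: 3x + 5y = 34. With m = −5/3: 5x + 3y = −34.

3x + 5y = 34 and 5x + 3y = −34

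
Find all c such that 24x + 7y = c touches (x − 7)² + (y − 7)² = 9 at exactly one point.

The line touches the circle iff its distance from (7, 7) is 3:
|24·7 + 7·7 − c| / √625 = 3
|c − (217)| = 3·25, so c = 292 or c = 142.

c = 142 or c = 292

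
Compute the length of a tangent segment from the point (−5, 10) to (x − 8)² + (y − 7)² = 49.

√129

The centre is (8, 7) and r = 7. The square of the distance from P to the centre is 169 + 9 = 178.
Power of the point: PT² = |PO|² − r² = 129, so PT = √129.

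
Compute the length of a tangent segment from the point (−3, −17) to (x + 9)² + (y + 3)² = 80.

2√38

The centre is (−9, −3) and r = 4√5. The square of the distance from P to the centre is 36 + 196 = 232.
Power of the point: PT² = |PO|² − r² = 152, so PT = 2√38.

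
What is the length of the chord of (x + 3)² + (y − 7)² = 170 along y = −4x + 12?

6√17

The distance from (−3, 7) to the line is 17/√17, and r² = 170.
Chord = 2√(r² − d²) = 2·√(153) = 6√17.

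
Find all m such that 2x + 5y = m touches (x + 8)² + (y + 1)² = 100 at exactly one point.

m = −21 ± 10√29

The line touches the circle iff its distance from (−8, −1) is 10:
|2·(−8) + 5·(−1) − m| / √29 = 10
|m − (−21)| = 10√29.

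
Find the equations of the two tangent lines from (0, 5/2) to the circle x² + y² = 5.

Let a tangent through (0, 5/2) have slope m. Its distance from (0, 0) must equal √5:
[m·(0) − (−5/2)]² = 5(m² + 1)
4m² − 1 = 0, so m = −1/2 or m = 1/2.
Through (0, 5/2) these give x + 2y = 5 and x − 2y = −5.

x + 2y = 5 and x − 2y = −5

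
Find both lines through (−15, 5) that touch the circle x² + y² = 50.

Write the tangent as mx − y + (5 − m·(−15)) = 0 and set its distance from the centre to 5√2:
(15m − (−5))² = 50(m² + 1)
7m² + 6m − 1 = 0, so m = 1/7 or m = −1.
Through (−15, 5) these give x − 7y = −50 and x + y = −10.

x − 7y = −50 and x + y = −10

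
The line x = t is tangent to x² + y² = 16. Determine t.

For a tangent, require d(centre, line) = r = 4.
|1·0 + 0·0 − t| / √1 = 4
|t| = 4, so t = 4 or t = −4.

t = −4 or t = 4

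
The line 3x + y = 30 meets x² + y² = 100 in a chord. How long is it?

Centre (0, 0), r² = 100. Perpendicular distance d from centre to line = |−30| / √10 = 30/√10.
Chord = 2√(r² − d²) = 2·√(10) = 2√10.

2√10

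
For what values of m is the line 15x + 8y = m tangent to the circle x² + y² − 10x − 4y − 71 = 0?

For a tangent, require d(centre, line) = r = 10.
|15·5 + 8·2 − m| / √289 = 10
|m − (91)| = 10·17, so m = 261 or m = −79.

m = −79 or m = 261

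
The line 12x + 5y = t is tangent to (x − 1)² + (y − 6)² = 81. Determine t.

Tangency holds when the distance from the centre (1, 6) to the line equals the radius 9:
|12·1 + 5·6 − t| / √169 = 9
|t − (42)| = 9·13, so t = 159 or t = −75.

t = −75 or t = 159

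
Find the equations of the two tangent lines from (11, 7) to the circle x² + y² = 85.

Write the tangent as mx − y + (7 − m·(11)) = 0 and set its distance from the centre to √85:
(−11m − (−7))² = 85(m² + 1)
18m² − 77m − 18 = 0, so m = 9/2 or m = −2/9.
With m = 9/2: 9x − 2y = 85. With m = −2/9: 2x + 9y = 85.

9x − 2y = 85 and 2x + 9y = 85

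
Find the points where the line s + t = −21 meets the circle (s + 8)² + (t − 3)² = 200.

Substitute t = −s − 21:
2s² + 64s + 440 = 0  ⟹  s² + 32s + 220 = 0
s = −10 or s = −22, giving (−10, −11) and (−22, 1).

(−22, 1) and (−10, −11)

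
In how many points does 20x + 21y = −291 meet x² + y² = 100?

Centre (0, 0), r² = 100. Distance² from centre to line = (291)²/841 = 84681/841.
Since d² > r², the line lies outside the circle.

0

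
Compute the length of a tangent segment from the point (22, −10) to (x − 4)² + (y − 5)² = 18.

3√59

Centre (4, 5), r² = 18. |PO|² = (18)² + (−15)² = 549.
Power of the point: PT² = |PO|² − r² = 531, so PT = 3√59.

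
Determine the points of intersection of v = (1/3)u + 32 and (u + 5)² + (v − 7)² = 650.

(−24, 24) and (0, 32)

From the line, v = (96 + u)/3. Substituting:
10u² + 240u = 0  ⟹  u² + 24u = 0
u = 0 or u = −24, giving (0, 32) and (−24, 24).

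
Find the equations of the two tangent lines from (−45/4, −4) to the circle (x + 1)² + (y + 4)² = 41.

A line y − (−4) = m(x − (−45/4)) is tangent when its distance from (−1, −4) is √41:
(41/4m − (0))² = 41(m² + 1)
25m² − 16 = 0, so m = 4/5 or m = −4/5.
With m = 4/5: 4x − 5y = −25. With m = −4/5: 4x + 5y = −65.

4x − 5y = −25 and 4x + 5y = −65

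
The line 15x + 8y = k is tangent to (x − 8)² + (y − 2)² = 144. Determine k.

For a tangent, require d(centre, line) = r = 12.
|15·8 + 8·2 − k| / √289 = 12
|k − (136)| = 12·17, so k = 340 or k = −68.

k = −68 or k = 340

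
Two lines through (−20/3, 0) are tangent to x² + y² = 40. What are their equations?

3x − y = −20 and 3x + y = −20

A line y − (0) = m(x − (−20/3)) is tangent when its distance from (0, 0) is 2√10:
[m·(20/3) − (0)]² = 40(m² + 1)
m² − 9 = 0, so m = 3 or m = −3.
With m = 3: 3x − y = −20. With m = −3: 3x + y = −20.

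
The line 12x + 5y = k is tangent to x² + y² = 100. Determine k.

The line touches the circle iff its distance from (0, 0) is 10:
|12·0 + 5·0 − k| / √169 = 10
|k| = 10·13, so k = 130 or k = −130.

k = −130 or k = 130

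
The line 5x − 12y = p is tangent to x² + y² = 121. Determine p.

p = −143 or p = 143

For a tangent, require d(centre, line) = r = 11.
|5·0 − 12·0 − p| / √169 = 11
|p| = 11·13, so p = 143 or p = −143.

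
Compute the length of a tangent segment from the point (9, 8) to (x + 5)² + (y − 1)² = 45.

10√2

Centre (−5, 1), r² = 45. |PO|² = (14)² + (7)² = 245.
Power of the point: PT² = |PO|² − r² = 200, so PT = 10√2.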